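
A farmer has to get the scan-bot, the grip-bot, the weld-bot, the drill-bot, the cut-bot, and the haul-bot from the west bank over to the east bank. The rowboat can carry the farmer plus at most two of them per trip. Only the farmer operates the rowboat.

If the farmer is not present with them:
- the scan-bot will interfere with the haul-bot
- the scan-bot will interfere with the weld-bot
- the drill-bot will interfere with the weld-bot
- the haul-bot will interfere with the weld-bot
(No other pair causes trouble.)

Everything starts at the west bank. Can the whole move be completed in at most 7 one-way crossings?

No

Counting alone: the farmer can take at most 2 across per trip to the east bank, so moving all 6 needs at least 3 loaded trips out, with a return between consecutive ones — at least 5 crossings.
The safety rule pushes this higher. Following every safe sequence of crossings, the most of the 6 that can be at the east bank as the rowboat arrives there on crossings 5, 7 is 4, 5 respectively — never all 6.
So the move cannot be finished within 7 crossings. (The shortest complete plan takes 9:)
1. Farmer goes to the east bank with the scan-bot and the weld-bot.  [the west bank: the cut-bot, the drill-bot, the grip-bot, the haul-bot | the east bank: the scan-bot, the weld-bot]
2. Farmer goes back to the west bank with the scan-bot.  [the west bank: the cut-bot, the drill-bot, the grip-bot, the haul-bot, the scan-bot | the east bank: the weld-bot]
3. Farmer goes to the east bank with the grip-bot and the scan-bot.  [the west bank: the cut-bot, the drill-bot, the haul-bot | the east bank: the grip-bot, the scan-bot, the weld-bot]
4. Farmer goes back to the west bank with the scan-bot.  [the west bank: the cut-bot, the drill-bot, the haul-bot, the scan-bot | the east bank: the grip-bot, the weld-bot]
5. Farmer goes to the east bank with the drill-bot and the scan-bot.  [the west bank: the cut-bot, the haul-bot | the east bank: the drill-bot, the grip-bot, the scan-bot, the weld-bot]
6. Farmer goes back to the west bank with the weld-bot.  [the west bank: the cut-bot, the haul-bot, the weld-bot | the east bank: the drill-bot, the grip-bot, the scan-bot]
7. Farmer goes to the east bank with the cut-bot and the weld-bot.  [the west bank: the haul-bot | the east bank: the cut-bot, the drill-bot, the grip-bot, the scan-bot, the weld-bot]
8. Farmer goes back to the west bank with the weld-bot.  [the west bank: the haul-bot, the weld-bot | the east bank: the cut-bot, the drill-bot, the grip-bot, the scan-bot]
9. Farmer goes to the east bank with the haul-bot and the weld-bot.  [the west bank: — | the east bank: the cut-bot, the drill-bot, the grip-bot, the haul-bot, the scan-bot, the weld-bot]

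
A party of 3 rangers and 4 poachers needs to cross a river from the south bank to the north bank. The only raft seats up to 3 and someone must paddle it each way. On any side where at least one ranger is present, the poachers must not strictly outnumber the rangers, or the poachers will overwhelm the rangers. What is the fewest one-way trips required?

impossible

The poachers already outnumber the rangers at the south bank before anyone moves, so the starting position itself is disallowed.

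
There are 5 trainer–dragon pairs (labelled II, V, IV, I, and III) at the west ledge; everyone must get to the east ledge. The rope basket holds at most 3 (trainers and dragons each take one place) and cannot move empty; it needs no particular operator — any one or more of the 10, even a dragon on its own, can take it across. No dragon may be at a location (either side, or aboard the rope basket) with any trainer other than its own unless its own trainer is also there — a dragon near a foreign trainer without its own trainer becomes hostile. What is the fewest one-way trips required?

11

Counting alone: each trip to the east ledge takes at most 3 across and each return brings at least 1 back, so after t trips out (and t−1 returns) at most 3t − (t−1) of the 10 are across; that first reaches 10 at t = 5, so at least 9 crossings are needed.
The safety rule pushes this higher. Following every safe sequence of crossings, the most of the 10 that can be at the east ledge as the rope basket arrives there on crossing 9 is 9 — never all 10.
So no plan with fewer than 11 crossings exists, and this one achieves 11:
1. dragon II and trainer II cross → the east ledge.
2. trainer II crosses ← the west ledge.
3. dragon I, dragon IV, and dragon V cross → the east ledge.
4. dragon II crosses ← the west ledge.
5. trainer I, trainer IV, and trainer V cross → the east ledge.
6. dragon V and trainer V cross ← the west ledge.
7. trainer II, trainer III, and trainer V cross → the east ledge.
8. dragon IV crosses ← the west ledge.
9. dragon II and dragon V cross → the east ledge.
10. dragon II crosses ← the west ledge.
11. dragon II, dragon III, and dragon IV cross → the east ledge.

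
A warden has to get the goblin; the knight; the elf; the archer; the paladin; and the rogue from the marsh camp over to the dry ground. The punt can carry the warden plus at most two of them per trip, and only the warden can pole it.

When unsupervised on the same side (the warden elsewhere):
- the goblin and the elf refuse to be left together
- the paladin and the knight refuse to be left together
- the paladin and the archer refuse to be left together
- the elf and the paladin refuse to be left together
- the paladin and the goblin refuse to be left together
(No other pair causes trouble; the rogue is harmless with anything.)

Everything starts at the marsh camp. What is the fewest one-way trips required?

Counting alone: the warden can take at most 2 across per trip to the dry ground, so moving all 6 needs at least 3 loaded trips out, with a return between consecutive ones — at least 5 crossings.
The safety rule pushes this higher. Following every safe sequence of crossings, the most of the 6 that can be at the dry ground as the punt arrives there on crossings 5, 7 is 4, 5 respectively — never all 6.
So no plan with fewer than 9 crossings exists, and this one achieves 9:
1. Warden goes to the dry ground with the goblin and the paladin.  [the marsh camp: the archer, the elf, the knight, the rogue | the dry ground: the goblin, the paladin]
2. Warden goes back to the marsh camp with the goblin.  [the marsh camp: the archer, the elf, the goblin, the knight, the rogue | the dry ground: the paladin]
3. Warden goes to the dry ground with the goblin and the knight.  [the marsh camp: the archer, the elf, the rogue | the dry ground: the goblin, the knight, the paladin]
4. Warden goes back to the marsh camp with the paladin.  [the marsh camp: the archer, the elf, the paladin, the rogue | the dry ground: the goblin, the knight]
5. Warden goes to the dry ground with the archer and the elf.  [the marsh camp: the paladin, the rogue | the dry ground: the archer, the elf, the goblin, the knight]
6. Warden goes back to the marsh camp with the goblin.  [the marsh camp: the goblin, the paladin, the rogue | the dry ground: the archer, the elf, the knight]
7. Warden goes to the dry ground with the goblin and the rogue.  [the marsh camp: the paladin | the dry ground: the archer, the elf, the goblin, the knight, the rogue]
8. Warden goes back to the marsh camp with the goblin.  [the marsh camp: the goblin, the paladin | the dry ground: the archer, the elf, the knight, the rogue]
9. Warden goes to the dry ground with the goblin and the paladin.  [the marsh camp: — | the dry ground: the archer, the elf, the goblin, the knight, the paladin, the rogue]

9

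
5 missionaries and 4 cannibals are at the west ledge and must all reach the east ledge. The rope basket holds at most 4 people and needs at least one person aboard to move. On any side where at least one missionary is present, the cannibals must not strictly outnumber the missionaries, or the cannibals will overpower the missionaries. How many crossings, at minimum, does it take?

5

Counting alone: each trip to the east ledge takes at most 4 across and each return brings at least 1 back, so after t trips out (and t−1 returns) at most 4t − (t−1) of the 9 are across; that first reaches 9 at t = 3, so at least 5 crossings are needed.
The plan below uses exactly 5 crossings, so it is optimal:
1. 3 cannibals → the east ledge.  (the west ledge: 5M 1C; the east ledge: 0M 3C)
2. 1 cannibal ← the west ledge.  (the west ledge: 5M 2C; the east ledge: 0M 2C)
3. 3 missionaries and 1 cannibal → the east ledge.  (the west ledge: 2M 1C; the east ledge: 3M 3C)
4. 1 cannibal ← the west ledge.  (the west ledge: 2M 2C; the east ledge: 3M 2C)
5. 2 missionaries and 2 cannibals → the east ledge.  (the west ledge: 0M 0C; the east ledge: 5M 4C)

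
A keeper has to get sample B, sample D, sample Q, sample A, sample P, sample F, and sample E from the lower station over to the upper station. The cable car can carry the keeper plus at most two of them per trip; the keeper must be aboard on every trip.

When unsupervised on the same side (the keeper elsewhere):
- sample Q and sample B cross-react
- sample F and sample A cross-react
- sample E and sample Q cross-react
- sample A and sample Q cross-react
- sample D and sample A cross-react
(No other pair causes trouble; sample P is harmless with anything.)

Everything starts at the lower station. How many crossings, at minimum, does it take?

Counting alone: the keeper can take at most 2 across per trip to the upper station, so moving all 7 needs at least 4 loaded trips out, with a return between consecutive ones — at least 7 crossings.
The safety rule pushes this higher. Following every safe sequence of crossings, the most of the 7 that can be at the upper station as the cable car arrives there on crossing 7 is 6 — never all 7.
So no plan with fewer than 9 crossings exists, and this one achieves 9:
1. Keeper goes to the upper station with sample A and sample Q.  [the lower station: sample B, sample D, sample E, sample F, sample P | the upper station: sample A, sample Q]
2. Keeper goes back to the lower station with sample Q.  [the lower station: sample B, sample D, sample E, sample F, sample P, sample Q | the upper station: sample A]
3. Keeper goes to the upper station with sample B and sample Q.  [the lower station: sample D, sample E, sample F, sample P | the upper station: sample A, sample B, sample Q]
4. Keeper goes back to the lower station with sample Q.  [the lower station: sample D, sample E, sample F, sample P, sample Q | the upper station: sample A, sample B]
5. Keeper goes to the upper station with sample E and sample P.  [the lower station: sample D, sample F, sample Q | the upper station: sample A, sample B, sample E, sample P]
6. Keeper goes back to the lower station alone.  [the lower station: sample D, sample F, sample Q | the upper station: sample A, sample B, sample E, sample P]
7. Keeper goes to the upper station with sample D and sample F.  [the lower station: sample Q | the upper station: sample A, sample B, sample D, sample E, sample F, sample P]
8. Keeper goes back to the lower station with sample A.  [the lower station: sample A, sample Q | the upper station: sample B, sample D, sample E, sample F, sample P]
9. Keeper goes to the upper station with sample A and sample Q.  [the lower station: — | the upper station: sample A, sample B, sample D, sample E, sample F, sample P, sample Q]

9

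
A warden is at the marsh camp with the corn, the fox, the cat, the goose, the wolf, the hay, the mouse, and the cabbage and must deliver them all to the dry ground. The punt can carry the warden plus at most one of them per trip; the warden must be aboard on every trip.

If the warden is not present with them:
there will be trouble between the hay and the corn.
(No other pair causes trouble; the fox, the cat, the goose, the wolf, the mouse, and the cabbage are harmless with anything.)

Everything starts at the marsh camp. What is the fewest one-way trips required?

15

Counting alone: the warden can take at most 1 across per trip to the dry ground, so moving all 8 needs at least 8 loaded trips out, with a return between consecutive ones — at least 15 crossings.
The plan below uses exactly 15 crossings, so it is optimal:
1. Warden goes to the dry ground with the corn.
2. Warden goes back to the marsh camp alone.
3. Warden goes to the dry ground with the fox.
4. Warden goes back to the marsh camp alone.
5. Warden goes to the dry ground with the cat.
6. Warden goes back to the marsh camp alone.
7. Warden goes to the dry ground with the goose.
8. Warden goes back to the marsh camp alone.
9. Warden goes to the dry ground with the wolf.
10. Warden goes back to the marsh camp alone.
11. Warden goes to the dry ground with the mouse.
12. Warden goes back to the marsh camp alone.
13. Warden goes to the dry ground with the cabbage.
14. Warden goes back to the marsh camp alone.
15. Warden goes to the dry ground with the hay.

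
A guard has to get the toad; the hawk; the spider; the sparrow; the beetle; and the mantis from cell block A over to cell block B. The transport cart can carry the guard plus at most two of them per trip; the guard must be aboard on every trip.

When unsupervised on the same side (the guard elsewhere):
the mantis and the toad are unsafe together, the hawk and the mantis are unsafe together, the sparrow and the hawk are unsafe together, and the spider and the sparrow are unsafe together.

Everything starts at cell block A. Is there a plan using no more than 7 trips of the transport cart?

Yes

Yes — this plan uses 7 crossings (≤ 7):
1. Guard goes to cell block B with the mantis and the sparrow.  [cell block A: the beetle, the hawk, the spider, the toad | cell block B: the mantis, the sparrow]
2. Guard goes back to cell block A alone.  [cell block A: the beetle, the hawk, the spider, the toad | cell block B: the mantis, the sparrow]
3. Guard goes to cell block B with the hawk and the toad.  [cell block A: the beetle, the spider | cell block B: the hawk, the mantis, the sparrow, the toad]
4. Guard goes back to cell block A with the mantis and the sparrow.  [cell block A: the beetle, the mantis, the sparrow, the spider | cell block B: the hawk, the toad]
5. Guard goes to cell block B with the beetle and the spider.  [cell block A: the mantis, the sparrow | cell block B: the beetle, the hawk, the spider, the toad]
6. Guard goes back to cell block A alone.  [cell block A: the mantis, the sparrow | cell block B: the beetle, the hawk, the spider, the toad]
7. Guard goes to cell block B with the mantis and the sparrow.  [cell block A: — | cell block B: the beetle, the hawk, the mantis, the sparrow, the spider, the toad]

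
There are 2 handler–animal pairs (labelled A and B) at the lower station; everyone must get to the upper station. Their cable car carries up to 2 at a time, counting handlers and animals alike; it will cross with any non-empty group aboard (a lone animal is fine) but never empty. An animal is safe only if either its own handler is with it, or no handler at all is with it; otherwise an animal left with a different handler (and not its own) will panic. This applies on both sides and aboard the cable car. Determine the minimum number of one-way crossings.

Counting alone: each trip to the upper station takes at most 2 across and each return brings at least 1 back, so after t trips out (and t−1 returns) at most 2t − (t−1) of the 4 are across; that first reaches 4 at t = 3, so at least 5 crossings are needed.
The plan below uses exactly 5 crossings, so it is optimal:
1. animal A and handler A cross → the upper station.
2. handler A crosses ← the lower station.
3. handler A and handler B cross → the upper station.
4. handler B crosses ← the lower station.
5. animal B and handler B cross → the upper station.

5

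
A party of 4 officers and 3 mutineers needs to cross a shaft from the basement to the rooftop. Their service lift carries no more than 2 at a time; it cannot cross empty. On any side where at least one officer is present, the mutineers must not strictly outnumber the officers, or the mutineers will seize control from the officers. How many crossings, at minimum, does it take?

11

Counting alone: each trip to the rooftop takes at most 2 across and each return brings at least 1 back, so after t trips out (and t−1 returns) at most 2t − (t−1) of the 7 are across; that first reaches 7 at t = 6, so at least 11 crossings are needed.
The plan below uses exactly 11 crossings, so it is optimal:
1. 2 mutineers → the rooftop.  (the basement: 4O 1M; the rooftop: 0O 2M)
2. 1 mutineer ← the basement.  (the basement: 4O 2M; the rooftop: 0O 1M)
3. 2 mutineers → the rooftop.  (the basement: 4O 0M; the rooftop: 0O 3M)
4. 1 mutineer ← the basement.  (the basement: 4O 1M; the rooftop: 0O 2M)
5. 2 officers → the rooftop.  (the basement: 2O 1M; the rooftop: 2O 2M)
6. 1 mutineer ← the basement.  (the basement: 2O 2M; the rooftop: 2O 1M)
7. 1 officer and 1 mutineer → the rooftop.  (the basement: 1O 1M; the rooftop: 3O 2M)
8. 1 officer ← the basement.  (the basement: 2O 1M; the rooftop: 2O 2M)
9. 1 officer and 1 mutineer → the rooftop.  (the basement: 1O 0M; the rooftop: 3O 3M)
10. 1 mutineer ← the basement.  (the basement: 1O 1M; the rooftop: 3O 2M)
11. 1 officer and 1 mutineer → the rooftop.  (the basement: 0O 0M; the rooftop: 4O 3M)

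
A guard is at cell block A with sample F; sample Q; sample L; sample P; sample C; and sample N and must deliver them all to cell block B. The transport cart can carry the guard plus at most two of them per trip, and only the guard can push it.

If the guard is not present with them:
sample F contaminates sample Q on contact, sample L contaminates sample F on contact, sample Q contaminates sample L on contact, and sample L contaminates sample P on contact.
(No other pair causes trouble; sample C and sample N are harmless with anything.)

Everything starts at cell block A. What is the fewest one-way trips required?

Counting alone: the guard can take at most 2 across per trip to cell block B, so moving all 6 needs at least 3 loaded trips out, with a return between consecutive ones — at least 5 crossings.
The safety rule pushes this higher. Following every safe sequence of crossings, the most of the 6 that can be at cell block B as the transport cart arrives there on crossings 5, 7 is 4, 5 respectively — never all 6.
So no plan with fewer than 9 crossings exists, and this one achieves 9:
1. Guard goes to cell block B with sample F and sample L.
2. Guard goes back to cell block A with sample F.
3. Guard goes to cell block B with sample F and sample P.
4. Guard goes back to cell block A with sample L.
5. Guard goes to cell block B with sample C and sample Q.
6. Guard goes back to cell block A with sample F.
7. Guard goes to cell block B with sample F and sample N.
8. Guard goes back to cell block A with sample F.
9. Guard goes to cell block B with sample F and sample L.

9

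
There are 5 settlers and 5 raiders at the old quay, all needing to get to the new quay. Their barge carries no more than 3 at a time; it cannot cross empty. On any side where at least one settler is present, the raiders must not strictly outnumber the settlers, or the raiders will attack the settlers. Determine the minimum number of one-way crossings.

Counting alone: each trip to the new quay takes at most 3 across and each return brings at least 1 back, so after t trips out (and t−1 returns) at most 3t − (t−1) of the 10 are across; that first reaches 10 at t = 5, so at least 9 crossings are needed.
The safety rule pushes this higher. Following every safe sequence of crossings, the most of the 10 that can be at the new quay as the barge arrives there on crossing 9 is 9 — never all 10.
So no plan with fewer than 11 crossings exists, and this one achieves 11:
1. 2 raiders → the new quay.  (the old quay: 5S 3R; the new quay: 0S 2R)
2. 1 raider ← the old quay.  (the old quay: 5S 4R; the new quay: 0S 1R)
3. 3 raiders → the new quay.  (the old quay: 5S 1R; the new quay: 0S 4R)
4. 1 raider ← the old quay.  (the old quay: 5S 2R; the new quay: 0S 3R)
5. 3 settlers → the new quay.  (the old quay: 2S 2R; the new quay: 3S 3R)
6. 1 settler and 1 raider ← the old quay.  (the old quay: 3S 3R; the new quay: 2S 2R)
7. 3 settlers → the new quay.  (the old quay: 0S 3R; the new quay: 5S 2R)
8. 1 raider ← the old quay.  (the old quay: 0S 4R; the new quay: 5S 1R)
9. 2 raiders → the new quay.  (the old quay: 0S 2R; the new quay: 5S 3R)
10. 1 raider ← the old quay.  (the old quay: 0S 3R; the new quay: 5S 2R)
11. 3 raiders → the new quay.  (the old quay: 0S 0R; the new quay: 5S 5R)

11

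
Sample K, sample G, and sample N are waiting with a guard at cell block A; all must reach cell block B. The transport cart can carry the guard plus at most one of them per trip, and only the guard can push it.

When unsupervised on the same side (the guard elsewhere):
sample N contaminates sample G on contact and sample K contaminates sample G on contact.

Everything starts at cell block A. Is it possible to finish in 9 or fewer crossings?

Yes

Yes — this plan uses 7 crossings (≤ 9):
1. Guard goes to cell block B with sample G.  [cell block A: sample K, sample N | cell block B: sample G]
2. Guard goes back to cell block A alone.  [cell block A: sample K, sample N | cell block B: sample G]
3. Guard goes to cell block B with sample K.  [cell block A: sample N | cell block B: sample G, sample K]
4. Guard goes back to cell block A with sample G.  [cell block A: sample G, sample N | cell block B: sample K]
5. Guard goes to cell block B with sample N.  [cell block A: sample G | cell block B: sample K, sample N]
6. Guard goes back to cell block A alone.  [cell block A: sample G | cell block B: sample K, sample N]
7. Guard goes to cell block B with sample G.  [cell block A: — | cell block B: sample G, sample K, sample N]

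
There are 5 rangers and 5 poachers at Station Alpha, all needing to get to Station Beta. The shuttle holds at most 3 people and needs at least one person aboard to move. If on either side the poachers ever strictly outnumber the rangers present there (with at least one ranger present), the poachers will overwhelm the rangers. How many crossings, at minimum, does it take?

11

Counting alone: each trip to Station Beta takes at most 3 across and each return brings at least 1 back, so after t trips out (and t−1 returns) at most 3t − (t−1) of the 10 are across; that first reaches 10 at t = 5, so at least 9 crossings are needed.
The safety rule pushes this higher. Following every safe sequence of crossings, the most of the 10 that can be at Station Beta as the shuttle arrives there on crossing 9 is 9 — never all 10.
So no plan with fewer than 11 crossings exists, and this one achieves 11:
1. 2 poachers → Station Beta.  (Station Alpha: 5R 3P; Station Beta: 0R 2P)
2. 1 poacher ← Station Alpha.  (Station Alpha: 5R 4P; Station Beta: 0R 1P)
3. 3 poachers → Station Beta.  (Station Alpha: 5R 1P; Station Beta: 0R 4P)
4. 1 poacher ← Station Alpha.  (Station Alpha: 5R 2P; Station Beta: 0R 3P)
5. 3 rangers → Station Beta.  (Station Alpha: 2R 2P; Station Beta: 3R 3P)
6. 1 ranger and 1 poacher ← Station Alpha.  (Station Alpha: 3R 3P; Station Beta: 2R 2P)
7. 3 rangers → Station Beta.  (Station Alpha: 0R 3P; Station Beta: 5R 2P)
8. 1 poacher ← Station Alpha.  (Station Alpha: 0R 4P; Station Beta: 5R 1P)
9. 2 poachers → Station Beta.  (Station Alpha: 0R 2P; Station Beta: 5R 3P)
10. 1 poacher ← Station Alpha.  (Station Alpha: 0R 3P; Station Beta: 5R 2P)
11. 3 poachers → Station Beta.  (Station Alpha: 0R 0P; Station Beta: 5R 5P)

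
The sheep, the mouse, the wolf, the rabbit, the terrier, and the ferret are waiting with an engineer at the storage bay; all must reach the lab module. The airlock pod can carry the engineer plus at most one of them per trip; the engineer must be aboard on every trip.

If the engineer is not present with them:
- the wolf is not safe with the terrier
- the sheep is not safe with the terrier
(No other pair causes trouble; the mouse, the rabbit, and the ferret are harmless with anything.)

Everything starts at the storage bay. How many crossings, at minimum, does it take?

13

Counting alone: the engineer can take at most 1 across per trip to the lab module, so moving all 6 needs at least 6 loaded trips out, with a return between consecutive ones — at least 11 crossings.
The safety rule pushes this higher. Following every safe sequence of crossings, the most of the 6 that can be at the lab module as the airlock pod arrives there on crossing 11 is 5 — never all 6.
So no plan with fewer than 13 crossings exists, and this one achieves 13:
1. Engineer goes to the lab module with the terrier.  [the storage bay: the ferret, the mouse, the rabbit, the sheep, the wolf | the lab module: the terrier]
2. Engineer goes back to the storage bay alone.  [the storage bay: the ferret, the mouse, the rabbit, the sheep, the wolf | the lab module: the terrier]
3. Engineer goes to the lab module with the sheep.  [the storage bay: the ferret, the mouse, the rabbit, the wolf | the lab module: the sheep, the terrier]
4. Engineer goes back to the storage bay with the terrier.  [the storage bay: the ferret, the mouse, the rabbit, the terrier, the wolf | the lab module: the sheep]
5. Engineer goes to the lab module with the wolf.  [the storage bay: the ferret, the mouse, the rabbit, the terrier | the lab module: the sheep, the wolf]
6. Engineer goes back to the storage bay alone.  [the storage bay: the ferret, the mouse, the rabbit, the terrier | the lab module: the sheep, the wolf]
7. Engineer goes to the lab module with the mouse.  [the storage bay: the ferret, the rabbit, the terrier | the lab module: the mouse, the sheep, the wolf]
8. Engineer goes back to the storage bay alone.  [the storage bay: the ferret, the rabbit, the terrier | the lab module: the mouse, the sheep, the wolf]
9. Engineer goes to the lab module with the rabbit.  [the storage bay: the ferret, the terrier | the lab module: the mouse, the rabbit, the sheep, the wolf]
10. Engineer goes back to the storage bay alone.  [the storage bay: the ferret, the terrier | the lab module: the mouse, the rabbit, the sheep, the wolf]
11. Engineer goes to the lab module with the ferret.  [the storage bay: the terrier | the lab module: the ferret, the mouse, the rabbit, the sheep, the wolf]
12. Engineer goes back to the storage bay alone.  [the storage bay: the terrier | the lab module: the ferret, the mouse, the rabbit, the sheep, the wolf]
13. Engineer goes to the lab module with the terrier.  [the storage bay: — | the lab module: the ferret, the mouse, the rabbit, the sheep, the terrier, the wolf]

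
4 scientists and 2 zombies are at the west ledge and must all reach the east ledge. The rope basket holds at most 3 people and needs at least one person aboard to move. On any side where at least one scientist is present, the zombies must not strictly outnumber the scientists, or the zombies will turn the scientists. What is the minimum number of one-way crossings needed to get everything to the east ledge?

Counting alone: each trip to the east ledge takes at most 3 across and each return brings at least 1 back, so after t trips out (and t−1 returns) at most 3t − (t−1) of the 6 are across; that first reaches 6 at t = 3, so at least 5 crossings are needed.
The plan below uses exactly 5 crossings, so it is optimal:
1. 2 zombies → the east ledge.  (the west ledge: 4S 0Z; the east ledge: 0S 2Z)
2. 1 zombie ← the west ledge.  (the west ledge: 4S 1Z; the east ledge: 0S 1Z)
3. 2 scientists and 1 zombie → the east ledge.  (the west ledge: 2S 0Z; the east ledge: 2S 2Z)
4. 1 zombie ← the west ledge.  (the west ledge: 2S 1Z; the east ledge: 2S 1Z)
5. 2 scientists and 1 zombie → the east ledge.  (the west ledge: 0S 0Z; the east ledge: 4S 2Z)

5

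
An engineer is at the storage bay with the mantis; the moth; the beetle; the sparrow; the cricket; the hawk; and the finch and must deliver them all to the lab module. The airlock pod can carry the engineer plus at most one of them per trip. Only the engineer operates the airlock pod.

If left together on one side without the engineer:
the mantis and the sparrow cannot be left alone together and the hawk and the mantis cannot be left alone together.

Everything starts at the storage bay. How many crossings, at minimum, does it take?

15

Counting alone: the engineer can take at most 1 across per trip to the lab module, so moving all 7 needs at least 7 loaded trips out, with a return between consecutive ones — at least 13 crossings.
The safety rule pushes this higher. Following every safe sequence of crossings, the most of the 7 that can be at the lab module as the airlock pod arrives there on crossing 13 is 6 — never all 7.
So no plan with fewer than 15 crossings exists, and this one achieves 15:
1. Engineer goes to the lab module with the mantis.
2. Engineer goes back to the storage bay alone.
3. Engineer goes to the lab module with the moth.
4. Engineer goes back to the storage bay alone.
5. Engineer goes to the lab module with the beetle.
6. Engineer goes back to the storage bay alone.
7. Engineer goes to the lab module with the sparrow.
8. Engineer goes back to the storage bay with the mantis.
9. Engineer goes to the lab module with the hawk.
10. Engineer goes back to the storage bay alone.
11. Engineer goes to the lab module with the cricket.
12. Engineer goes back to the storage bay alone.
13. Engineer goes to the lab module with the finch.
14. Engineer goes back to the storage bay alone.
15. Engineer goes to the lab module with the mantis.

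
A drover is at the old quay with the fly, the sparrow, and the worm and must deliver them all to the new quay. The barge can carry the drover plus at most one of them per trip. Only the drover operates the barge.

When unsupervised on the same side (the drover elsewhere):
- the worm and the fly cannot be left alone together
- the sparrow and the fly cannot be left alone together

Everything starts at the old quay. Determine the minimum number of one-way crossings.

7

Counting alone: the drover can take at most 1 across per trip to the new quay, so moving all 3 needs at least 3 loaded trips out, with a return between consecutive ones — at least 5 crossings.
The safety rule pushes this higher. Following every safe sequence of crossings, the most of the 3 that can be at the new quay as the barge arrives there on crossing 5 is 2 — never all 3.
So no plan with fewer than 7 crossings exists, and this one achieves 7:
1. Drover goes to the new quay with the fly.  [the old quay: the sparrow, the worm | the new quay: the fly]
2. Drover goes back to the old quay alone.  [the old quay: the sparrow, the worm | the new quay: the fly]
3. Drover goes to the new quay with the sparrow.  [the old quay: the worm | the new quay: the fly, the sparrow]
4. Drover goes back to the old quay with the fly.  [the old quay: the fly, the worm | the new quay: the sparrow]
5. Drover goes to the new quay with the worm.  [the old quay: the fly | the new quay: the sparrow, the worm]
6. Drover goes back to the old quay alone.  [the old quay: the fly | the new quay: the sparrow, the worm]
7. Drover goes to the new quay with the fly.  [the old quay: — | the new quay: the fly, the sparrow, the worm]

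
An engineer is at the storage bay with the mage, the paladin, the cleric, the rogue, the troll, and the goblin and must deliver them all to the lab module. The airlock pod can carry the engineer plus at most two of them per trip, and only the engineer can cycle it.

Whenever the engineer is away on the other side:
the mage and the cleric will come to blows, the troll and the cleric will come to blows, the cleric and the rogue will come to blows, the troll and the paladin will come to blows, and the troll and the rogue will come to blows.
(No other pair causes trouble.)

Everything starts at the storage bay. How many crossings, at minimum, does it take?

9

Counting alone: the engineer can take at most 2 across per trip to the lab module, so moving all 6 needs at least 3 loaded trips out, with a return between consecutive ones — at least 5 crossings.
The safety rule pushes this higher. Following every safe sequence of crossings, the most of the 6 that can be at the lab module as the airlock pod arrives there on crossings 5, 7 is 4, 5 respectively — never all 6.
So no plan with fewer than 9 crossings exists, and this one achieves 9:
1. Engineer goes to the lab module with the cleric and the troll.
2. Engineer goes back to the storage bay with the cleric.
3. Engineer goes to the lab module with the cleric and the mage.
4. Engineer goes back to the storage bay with the cleric.
5. Engineer goes to the lab module with the paladin and the rogue.
6. Engineer goes back to the storage bay with the troll.
7. Engineer goes to the lab module with the cleric and the goblin.
8. Engineer goes back to the storage bay with the cleric.
9. Engineer goes to the lab module with the cleric and the troll.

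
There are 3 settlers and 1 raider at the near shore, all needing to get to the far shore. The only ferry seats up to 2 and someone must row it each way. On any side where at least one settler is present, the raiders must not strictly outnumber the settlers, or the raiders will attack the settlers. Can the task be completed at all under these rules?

Yes

1. 1 settler and 1 raider → the far shore.  (the near shore: 2S 0R; the far shore: 1S 1R)
2. 1 raider ← the near shore.  (the near shore: 2S 1R; the far shore: 1S 0R)
3. 1 settler and 1 raider → the far shore.  (the near shore: 1S 0R; the far shore: 2S 1R)
4. 1 raider ← the near shore.  (the near shore: 1S 1R; the far shore: 2S 0R)
5. 1 settler and 1 raider → the far shore.  (the near shore: 0S 0R; the far shore: 3S 1R)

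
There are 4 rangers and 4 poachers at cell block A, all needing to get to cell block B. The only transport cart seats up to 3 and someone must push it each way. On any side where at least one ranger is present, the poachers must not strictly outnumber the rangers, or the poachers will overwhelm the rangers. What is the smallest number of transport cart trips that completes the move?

9

Counting alone: each trip to cell block B takes at most 3 across and each return brings at least 1 back, so after t trips out (and t−1 returns) at most 3t − (t−1) of the 8 are across; that first reaches 8 at t = 4, so at least 7 crossings are needed.
The safety rule pushes this higher. Following every safe sequence of crossings, the most of the 8 that can be at cell block B as the transport cart arrives there on crossing 7 is 7 — never all 8.
So no plan with fewer than 9 crossings exists, and this one achieves 9:
1. 2 poachers → cell block B.  (cell block A: 4R 2P; cell block B: 0R 2P)
2. 1 poacher ← cell block A.  (cell block A: 4R 3P; cell block B: 0R 1P)
3. 3 poachers → cell block B.  (cell block A: 4R 0P; cell block B: 0R 4P)
4. 1 poacher ← cell block A.  (cell block A: 4R 1P; cell block B: 0R 3P)
5. 3 rangers → cell block B.  (cell block A: 1R 1P; cell block B: 3R 3P)
6. 1 ranger and 1 poacher ← cell block A.  (cell block A: 2R 2P; cell block B: 2R 2P)
7. 2 rangers → cell block B.  (cell block A: 0R 2P; cell block B: 4R 2P)
8. 1 poacher ← cell block A.  (cell block A: 0R 3P; cell block B: 4R 1P)
9. 3 poachers → cell block B.  (cell block A: 0R 0P; cell block B: 4R 4P)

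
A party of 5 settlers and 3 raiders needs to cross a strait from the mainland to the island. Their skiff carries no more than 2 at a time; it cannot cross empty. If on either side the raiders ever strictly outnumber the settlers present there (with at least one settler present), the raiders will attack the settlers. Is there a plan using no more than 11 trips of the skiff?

No

Counting alone: each trip to the island takes at most 2 across and each return brings at least 1 back, so after t trips out (and t−1 returns) at most 2t − (t−1) of the 8 are across; that first reaches 8 at t = 7, so at least 13 crossings are needed.
Since 11 < 13, 11 crossings cannot be enough. (The shortest complete plan in fact takes 13:)
1. 2 raiders → the island.  (the mainland: 5S 1R; the island: 0S 2R)
2. 1 raider ← the mainland.  (the mainland: 5S 2R; the island: 0S 1R)
3. 2 raiders → the island.  (the mainland: 5S 0R; the island: 0S 3R)
4. 1 raider ← the mainland.  (the mainland: 5S 1R; the island: 0S 2R)
5. 2 settlers → the island.  (the mainland: 3S 1R; the island: 2S 2R)
6. 1 raider ← the mainland.  (the mainland: 3S 2R; the island: 2S 1R)
7. 1 settler and 1 raider → the island.  (the mainland: 2S 1R; the island: 3S 2R)
8. 1 raider ← the mainland.  (the mainland: 2S 2R; the island: 3S 1R)
9. 2 raiders → the island.  (the mainland: 2S 0R; the island: 3S 3R)
10. 1 raider ← the mainland.  (the mainland: 2S 1R; the island: 3S 2R)
11. 1 settler and 1 raider → the island.  (the mainland: 1S 0R; the island: 4S 3R)
12. 1 raider ← the mainland.  (the mainland: 1S 1R; the island: 4S 2R)
13. 1 settler and 1 raider → the island.  (the mainland: 0S 0R; the island: 5S 3R)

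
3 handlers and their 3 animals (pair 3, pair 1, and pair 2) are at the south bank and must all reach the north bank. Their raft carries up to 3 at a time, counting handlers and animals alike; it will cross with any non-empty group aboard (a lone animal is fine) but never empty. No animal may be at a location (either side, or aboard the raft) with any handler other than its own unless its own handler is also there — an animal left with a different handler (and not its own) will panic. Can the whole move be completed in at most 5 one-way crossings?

Yes

Yes — this plan uses 5 crossings (≤ 5):
1. animal 3 and handler 3 cross → the north bank.
2. handler 3 crosses ← the south bank.
3. handler 1, handler 2, and handler 3 cross → the north bank.
4. animal 3 crosses ← the south bank.
5. animal 1, animal 2, and animal 3 cross → the north bank.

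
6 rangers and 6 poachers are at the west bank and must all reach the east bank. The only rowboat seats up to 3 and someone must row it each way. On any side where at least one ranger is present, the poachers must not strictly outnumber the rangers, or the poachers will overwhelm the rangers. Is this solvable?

Following every safe sequence of crossings from the start, the most of the 12 that can be at the east bank as the rowboat arrives there on crossings 1, 3, 5 is 3, 5, 6 respectively; the best ever achieved is 6 of 12.
From crossing 7 on, no configuration arises that was not already reachable earlier: only 17 distinct safe configurations (who is on which side, and where the rowboat is) can ever be reached, none of them has everyone across, and every continuation just revisits them. They are: 0 rangers + 0 poachers across (rowboat back at the start); 0 rangers + 1 poacher across (rowboat there); 0 rangers + 1 poacher across (rowboat back at the start); 0 rangers + 2 poachers across (rowboat there); 0 rangers + 2 poachers across (rowboat back at the start); 0 rangers + 3 poachers across (rowboat there); 0 rangers + 3 poachers across (rowboat back at the start); 0 rangers + 4 poachers across (rowboat there); 0 rangers + 4 poachers across (rowboat back at the start); 0 rangers + 5 poachers across (rowboat there); 0 rangers + 5 poachers across (rowboat back at the start); 0 rangers + 6 poachers across (rowboat there); 1 ranger + 1 poacher across (rowboat there); 1 ranger + 1 poacher across (rowboat back at the start); 2 rangers + 2 poachers across (rowboat there); 2 rangers + 2 poachers across (rowboat back at the start); 3 rangers + 3 poachers across (rowboat there). So no valid plan exists.

No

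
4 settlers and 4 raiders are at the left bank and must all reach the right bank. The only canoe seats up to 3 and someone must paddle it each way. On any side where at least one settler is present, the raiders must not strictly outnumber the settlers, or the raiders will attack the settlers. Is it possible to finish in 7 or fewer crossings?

No

Counting alone: each trip to the right bank takes at most 3 across and each return brings at least 1 back, so after t trips out (and t−1 returns) at most 3t − (t−1) of the 8 are across; that first reaches 8 at t = 4, so at least 7 crossings are needed.
The safety rule pushes this higher. Following every safe sequence of crossings, the most of the 8 that can be at the right bank as the canoe arrives there on crossing 7 is 7 — never all 8.
So the move cannot be finished within 7 crossings. (The shortest complete plan takes 9:)
1. 2 raiders → the right bank.  (the left bank: 4S 2R; the right bank: 0S 2R)
2. 1 raider ← the left bank.  (the left bank: 4S 3R; the right bank: 0S 1R)
3. 3 raiders → the right bank.  (the left bank: 4S 0R; the right bank: 0S 4R)
4. 1 raider ← the left bank.  (the left bank: 4S 1R; the right bank: 0S 3R)
5. 3 settlers → the right bank.  (the left bank: 1S 1R; the right bank: 3S 3R)
6. 1 settler and 1 raider ← the left bank.  (the left bank: 2S 2R; the right bank: 2S 2R)
7. 2 settlers → the right bank.  (the left bank: 0S 2R; the right bank: 4S 2R)
8. 1 raider ← the left bank.  (the left bank: 0S 3R; the right bank: 4S 1R)
9. 3 raiders → the right bank.  (the left bank: 0S 0R; the right bank: 4S 4R)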